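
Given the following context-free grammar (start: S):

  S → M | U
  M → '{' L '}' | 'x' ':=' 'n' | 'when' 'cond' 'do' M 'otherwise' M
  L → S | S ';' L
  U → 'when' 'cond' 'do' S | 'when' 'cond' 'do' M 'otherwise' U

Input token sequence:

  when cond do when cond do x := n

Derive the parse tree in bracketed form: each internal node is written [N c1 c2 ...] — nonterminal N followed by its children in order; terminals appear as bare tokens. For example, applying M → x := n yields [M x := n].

S
U
when cond do S
when cond do U
when cond do when cond do S
when cond do when cond do M
when cond do when cond do x := n

[S [U when cond do [S [U when cond do [S [M x := n]]]]]]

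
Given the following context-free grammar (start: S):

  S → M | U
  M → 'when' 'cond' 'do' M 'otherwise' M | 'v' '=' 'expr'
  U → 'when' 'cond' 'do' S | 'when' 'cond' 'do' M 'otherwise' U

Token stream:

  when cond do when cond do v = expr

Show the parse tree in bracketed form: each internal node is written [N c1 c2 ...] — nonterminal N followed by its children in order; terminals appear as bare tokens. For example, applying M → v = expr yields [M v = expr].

S
U
when cond do S
when cond do U
when cond do when cond do S
when cond do when cond do M
when cond do when cond do v = expr

[S [U when cond do [S [U when cond do [S [M v = expr]]]]]]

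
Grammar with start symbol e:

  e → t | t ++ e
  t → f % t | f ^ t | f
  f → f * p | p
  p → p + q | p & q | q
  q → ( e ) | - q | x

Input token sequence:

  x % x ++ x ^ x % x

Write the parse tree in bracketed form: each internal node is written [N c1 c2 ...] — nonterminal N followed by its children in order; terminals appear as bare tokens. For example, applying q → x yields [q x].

[e [t [f [p [q x]]] % [t [f [p [q x]]]]] ++ [e [t [f [p [q x]]] ^ [t [f [p [q x]]] % [t [f [p [q x]]]]]]]]

e
t ++ e
f % t ++ e
p % t ++ e
q % t ++ e
x % t ++ e
x % f ++ e
x % p ++ e
x % q ++ e
x % x ++ e
x % x ++ t
x % x ++ f ^ t
x % x ++ p ^ t
x % x ++ q ^ t
x % x ++ x ^ t
x % x ++ x ^ f % t
x % x ++ x ^ p % t
x % x ++ x ^ q % t
x % x ++ x ^ x % t
x % x ++ x ^ x % f
x % x ++ x ^ x % p
x % x ++ x ^ x % q
x % x ++ x ^ x % x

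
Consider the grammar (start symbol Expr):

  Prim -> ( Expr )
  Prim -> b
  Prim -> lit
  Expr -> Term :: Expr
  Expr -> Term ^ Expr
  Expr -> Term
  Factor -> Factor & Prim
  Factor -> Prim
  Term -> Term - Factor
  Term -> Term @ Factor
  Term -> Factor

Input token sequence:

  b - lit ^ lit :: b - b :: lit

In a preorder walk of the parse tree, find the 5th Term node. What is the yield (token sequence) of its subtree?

b

[Expr [Term [Term [Factor [Prim b]]] - [Factor [Prim lit]]] ^ [Expr [Term [Factor [Prim lit]]] :: [Expr [Term [Term [Factor [Prim b]]] - [Factor [Prim b]]] :: [Expr [Term [Factor [Prim lit]]]]]]]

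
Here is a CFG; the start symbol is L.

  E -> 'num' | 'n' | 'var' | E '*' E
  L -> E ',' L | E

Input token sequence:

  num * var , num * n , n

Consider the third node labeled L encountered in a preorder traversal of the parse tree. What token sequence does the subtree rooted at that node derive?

n

[L [E [E num] * [E var]] , [L [E [E num] * [E n]] , [L [E n]]]]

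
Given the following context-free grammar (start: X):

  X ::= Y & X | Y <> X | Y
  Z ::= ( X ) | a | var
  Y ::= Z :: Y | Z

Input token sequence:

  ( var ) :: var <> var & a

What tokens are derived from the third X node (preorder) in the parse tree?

var & a

[X [Y [Z ( [X [Y [Z var]]] )] :: [Y [Z var]]] <> [X [Y [Z var]] & [X [Y [Z a]]]]]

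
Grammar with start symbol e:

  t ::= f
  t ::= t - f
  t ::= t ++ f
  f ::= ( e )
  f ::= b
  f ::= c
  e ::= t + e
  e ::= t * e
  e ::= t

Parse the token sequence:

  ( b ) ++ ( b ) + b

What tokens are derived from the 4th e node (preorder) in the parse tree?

[e [t [t [f ( [e [t [f b]]] )]] ++ [f ( [e [t [f b]]] )]] + [e [t [f b]]]]

b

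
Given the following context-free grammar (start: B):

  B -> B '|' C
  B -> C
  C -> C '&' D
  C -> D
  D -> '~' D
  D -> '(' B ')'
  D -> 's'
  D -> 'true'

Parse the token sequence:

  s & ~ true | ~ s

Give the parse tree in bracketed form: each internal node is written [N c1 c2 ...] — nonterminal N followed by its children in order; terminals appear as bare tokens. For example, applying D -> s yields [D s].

B
B | C
C | C
C & D | C
D & D | C
s & D | C
s & ~ D | C
s & ~ true | C
s & ~ true | D
s & ~ true | ~ D
s & ~ true | ~ s

[B [B [C [C [D s]] & [D ~ [D true]]]] | [C [D ~ [D s]]]]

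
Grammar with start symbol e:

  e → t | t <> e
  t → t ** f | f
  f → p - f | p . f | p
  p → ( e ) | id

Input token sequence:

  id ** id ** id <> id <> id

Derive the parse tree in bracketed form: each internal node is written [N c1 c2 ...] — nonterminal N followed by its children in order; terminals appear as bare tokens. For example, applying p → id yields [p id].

e
t <> e
t ** f <> e
t ** f ** f <> e
f ** f ** f <> e
p ** f ** f <> e
id ** f ** f <> e
id ** p ** f <> e
id ** id ** f <> e
id ** id ** p <> e
id ** id ** id <> e
id ** id ** id <> t <> e
id ** id ** id <> f <> e
id ** id ** id <> p <> e
id ** id ** id <> id <> e
id ** id ** id <> id <> t
id ** id ** id <> id <> f
id ** id ** id <> id <> p
id ** id ** id <> id <> id

[e [t [t [t [f [p id]]] ** [f [p id]]] ** [f [p id]]] <> [e [t [f [p id]]] <> [e [t [f [p id]]]]]]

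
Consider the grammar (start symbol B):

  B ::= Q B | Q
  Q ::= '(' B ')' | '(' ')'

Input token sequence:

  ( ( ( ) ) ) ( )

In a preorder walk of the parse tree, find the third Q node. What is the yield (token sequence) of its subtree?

[B [Q ( [B [Q ( [B [Q ( )]] )]] )] [B [Q ( )]]]

( )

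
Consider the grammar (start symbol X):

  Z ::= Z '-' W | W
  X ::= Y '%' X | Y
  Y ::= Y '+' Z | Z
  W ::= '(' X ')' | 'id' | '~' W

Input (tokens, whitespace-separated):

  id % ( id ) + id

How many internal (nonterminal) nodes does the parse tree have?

[X [Y [Z [W id]]] % [X [Y [Y [Z [W ( [X [Y [Z [W id]]]] )]]] + [Z [W id]]]]]

15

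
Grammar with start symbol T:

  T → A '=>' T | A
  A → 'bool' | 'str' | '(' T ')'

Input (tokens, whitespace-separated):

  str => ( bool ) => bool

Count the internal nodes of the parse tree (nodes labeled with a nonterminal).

[T [A str] => [T [A ( [T [A bool]] )] => [T [A bool]]]]

8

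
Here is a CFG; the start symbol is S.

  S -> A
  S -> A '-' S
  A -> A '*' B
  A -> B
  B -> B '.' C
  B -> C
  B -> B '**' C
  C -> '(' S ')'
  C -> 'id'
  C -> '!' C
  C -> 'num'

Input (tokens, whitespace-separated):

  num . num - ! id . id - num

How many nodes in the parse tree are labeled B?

[S [A [B [B [C num]] . [C num]]] - [S [A [B [B [C ! [C id]]] . [C id]]] - [S [A [B [C num]]]]]]

5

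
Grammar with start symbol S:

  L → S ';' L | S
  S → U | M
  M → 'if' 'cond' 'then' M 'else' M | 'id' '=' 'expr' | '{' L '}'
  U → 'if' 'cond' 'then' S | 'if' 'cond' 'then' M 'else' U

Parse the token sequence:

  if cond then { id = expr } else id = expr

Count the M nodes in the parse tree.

[S [M if cond then [M { [L [S [M id = expr]]] }] else [M id = expr]]]

4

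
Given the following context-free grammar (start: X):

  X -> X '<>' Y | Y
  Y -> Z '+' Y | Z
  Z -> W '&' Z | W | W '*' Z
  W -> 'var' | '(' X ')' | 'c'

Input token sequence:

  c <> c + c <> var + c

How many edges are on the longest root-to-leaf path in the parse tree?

6

[X [X [X [Y [Z [W c]]]] <> [Y [Z [W c]] + [Y [Z [W c]]]]] <> [Y [Z [W var]] + [Y [Z [W c]]]]]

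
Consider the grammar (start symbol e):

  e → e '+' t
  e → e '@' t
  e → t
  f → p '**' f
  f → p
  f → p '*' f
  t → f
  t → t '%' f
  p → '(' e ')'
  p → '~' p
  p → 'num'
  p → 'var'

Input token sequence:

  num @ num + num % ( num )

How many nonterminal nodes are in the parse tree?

19

[e [e [e [t [f [p num]]]] @ [t [f [p num]]]] + [t [t [f [p num]]] % [f [p ( [e [t [f [p num]]]] )]]]]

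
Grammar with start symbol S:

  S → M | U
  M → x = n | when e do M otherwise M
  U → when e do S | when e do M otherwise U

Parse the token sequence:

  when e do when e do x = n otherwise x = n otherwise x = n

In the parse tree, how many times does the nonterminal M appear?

[S [M when e do [M when e do [M x = n] otherwise [M x = n]] otherwise [M x = n]]]

5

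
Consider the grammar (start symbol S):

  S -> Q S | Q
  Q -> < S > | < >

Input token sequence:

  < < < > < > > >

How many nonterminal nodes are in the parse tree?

8

[S [Q < [S [Q < [S [Q < >] [S [Q < >]]] >]] >]]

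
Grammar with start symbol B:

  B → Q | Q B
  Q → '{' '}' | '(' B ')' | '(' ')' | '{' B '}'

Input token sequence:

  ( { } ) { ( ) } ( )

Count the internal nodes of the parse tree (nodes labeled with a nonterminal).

10

[B [Q ( [B [Q { }]] )] [B [Q { [B [Q ( )]] }] [B [Q ( )]]]]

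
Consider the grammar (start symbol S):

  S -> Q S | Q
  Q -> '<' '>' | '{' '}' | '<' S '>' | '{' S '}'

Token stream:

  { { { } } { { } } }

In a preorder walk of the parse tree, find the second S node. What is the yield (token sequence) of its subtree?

[S [Q { [S [Q { [S [Q { }]] }] [S [Q { [S [Q { }]] }]]] }]]

{ { } } { { } }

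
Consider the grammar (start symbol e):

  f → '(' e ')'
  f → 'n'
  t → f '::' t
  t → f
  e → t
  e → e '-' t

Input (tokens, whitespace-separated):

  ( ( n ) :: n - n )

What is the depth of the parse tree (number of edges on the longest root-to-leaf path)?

[e [t [f ( [e [e [t [f ( [e [t [f n]]] )] :: [t [f n]]]] - [t [f n]]] )]]]

10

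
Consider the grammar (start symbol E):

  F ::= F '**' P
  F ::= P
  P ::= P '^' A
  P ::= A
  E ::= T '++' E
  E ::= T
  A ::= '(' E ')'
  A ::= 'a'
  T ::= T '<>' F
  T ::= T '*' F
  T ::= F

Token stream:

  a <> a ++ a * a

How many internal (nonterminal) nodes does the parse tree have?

[E [T [T [F [P [A a]]]] <> [F [P [A a]]]] ++ [E [T [T [F [P [A a]]]] * [F [P [A a]]]]]]

18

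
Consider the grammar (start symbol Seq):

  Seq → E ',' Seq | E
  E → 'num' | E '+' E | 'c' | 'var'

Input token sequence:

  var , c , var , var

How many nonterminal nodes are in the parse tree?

[Seq [E var] , [Seq [E c] , [Seq [E var] , [Seq [E var]]]]]

8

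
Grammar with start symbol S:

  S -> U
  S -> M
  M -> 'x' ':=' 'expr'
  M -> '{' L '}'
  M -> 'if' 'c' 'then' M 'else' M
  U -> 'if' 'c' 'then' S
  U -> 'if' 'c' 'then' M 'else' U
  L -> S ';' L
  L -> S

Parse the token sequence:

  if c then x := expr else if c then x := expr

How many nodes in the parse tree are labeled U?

2

[S [U if c then [M x := expr] else [U if c then [S [M x := expr]]]]]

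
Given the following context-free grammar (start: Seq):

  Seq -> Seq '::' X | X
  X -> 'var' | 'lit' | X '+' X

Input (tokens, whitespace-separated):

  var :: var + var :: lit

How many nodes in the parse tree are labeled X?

[Seq [Seq [Seq [X var]] :: [X [X var] + [X var]]] :: [X lit]]

5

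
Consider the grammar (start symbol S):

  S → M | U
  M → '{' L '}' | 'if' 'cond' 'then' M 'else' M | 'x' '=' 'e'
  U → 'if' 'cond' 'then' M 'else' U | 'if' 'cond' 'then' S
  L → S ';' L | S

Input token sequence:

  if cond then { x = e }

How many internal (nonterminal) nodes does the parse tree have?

[S [U if cond then [S [M { [L [S [M x = e]]] }]]]]

7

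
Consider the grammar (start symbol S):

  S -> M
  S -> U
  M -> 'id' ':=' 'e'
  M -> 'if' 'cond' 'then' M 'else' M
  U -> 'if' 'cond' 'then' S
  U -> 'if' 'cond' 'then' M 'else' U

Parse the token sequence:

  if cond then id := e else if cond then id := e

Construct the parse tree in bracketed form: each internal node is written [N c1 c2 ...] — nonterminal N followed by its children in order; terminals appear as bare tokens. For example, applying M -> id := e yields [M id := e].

[S [U if cond then [M id := e] else [U if cond then [S [M id := e]]]]]

S
U
if cond then M else U
if cond then id := e else U
if cond then id := e else if cond then S
if cond then id := e else if cond then M
if cond then id := e else if cond then id := e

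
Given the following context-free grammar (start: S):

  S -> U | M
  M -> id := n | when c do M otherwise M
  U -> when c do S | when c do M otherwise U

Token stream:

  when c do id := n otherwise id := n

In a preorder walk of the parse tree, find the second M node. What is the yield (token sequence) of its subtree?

id := n

[S [M when c do [M id := n] otherwise [M id := n]]]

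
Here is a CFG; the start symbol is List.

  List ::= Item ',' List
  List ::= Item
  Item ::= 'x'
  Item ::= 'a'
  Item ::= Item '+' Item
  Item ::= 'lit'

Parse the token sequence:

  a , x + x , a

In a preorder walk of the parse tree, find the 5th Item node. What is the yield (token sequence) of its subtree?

[List [Item a] , [List [Item [Item x] + [Item x]] , [List [Item a]]]]

a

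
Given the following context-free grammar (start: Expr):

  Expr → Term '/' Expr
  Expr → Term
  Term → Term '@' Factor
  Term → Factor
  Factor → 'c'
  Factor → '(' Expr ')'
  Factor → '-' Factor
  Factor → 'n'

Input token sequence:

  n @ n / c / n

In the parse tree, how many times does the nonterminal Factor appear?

[Expr [Term [Term [Factor n]] @ [Factor n]] / [Expr [Term [Factor c]] / [Expr [Term [Factor n]]]]]

4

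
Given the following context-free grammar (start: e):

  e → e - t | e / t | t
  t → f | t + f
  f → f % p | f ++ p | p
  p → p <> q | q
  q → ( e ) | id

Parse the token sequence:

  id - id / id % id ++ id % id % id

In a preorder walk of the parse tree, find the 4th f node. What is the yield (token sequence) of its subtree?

[e [e [e [t [f [p [q id]]]]] - [t [f [p [q id]]]]] / [t [f [f [f [f [f [p [q id]]] % [p [q id]]] ++ [p [q id]]] % [p [q id]]] % [p [q id]]]]]

id % id ++ id % id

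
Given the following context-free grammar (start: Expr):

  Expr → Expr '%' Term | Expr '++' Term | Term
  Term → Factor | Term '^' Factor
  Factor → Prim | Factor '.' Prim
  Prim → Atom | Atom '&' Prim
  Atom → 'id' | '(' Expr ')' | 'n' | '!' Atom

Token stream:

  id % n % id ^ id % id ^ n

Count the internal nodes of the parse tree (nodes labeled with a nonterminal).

[Expr [Expr [Expr [Expr [Term [Factor [Prim [Atom id]]]]] % [Term [Factor [Prim [Atom n]]]]] % [Term [Term [Factor [Prim [Atom id]]]] ^ [Factor [Prim [Atom id]]]]] % [Term [Term [Factor [Prim [Atom id]]]] ^ [Factor [Prim [Atom n]]]]]

28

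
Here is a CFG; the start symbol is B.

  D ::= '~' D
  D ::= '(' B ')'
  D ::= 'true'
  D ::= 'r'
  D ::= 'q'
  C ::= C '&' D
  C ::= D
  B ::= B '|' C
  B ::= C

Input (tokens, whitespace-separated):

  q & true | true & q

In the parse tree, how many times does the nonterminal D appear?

4

[B [B [C [C [D q]] & [D true]]] | [C [C [D true]] & [D q]]]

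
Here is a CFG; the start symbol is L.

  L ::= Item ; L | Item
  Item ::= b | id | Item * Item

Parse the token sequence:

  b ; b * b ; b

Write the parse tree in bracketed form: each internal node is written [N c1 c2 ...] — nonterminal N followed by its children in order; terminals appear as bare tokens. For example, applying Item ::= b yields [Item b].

[L [Item b] ; [L [Item [Item b] * [Item b]] ; [L [Item b]]]]

L
Item ; L
b ; L
b ; Item ; L
b ; Item * Item ; L
b ; b * Item ; L
b ; b * b ; L
b ; b * b ; Item
b ; b * b ; b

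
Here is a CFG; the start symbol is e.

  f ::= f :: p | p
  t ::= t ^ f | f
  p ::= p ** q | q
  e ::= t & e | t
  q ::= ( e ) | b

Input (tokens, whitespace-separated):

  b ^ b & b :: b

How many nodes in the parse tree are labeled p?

[e [t [t [f [p [q b]]]] ^ [f [p [q b]]]] & [e [t [f [f [p [q b]]] :: [p [q b]]]]]]

4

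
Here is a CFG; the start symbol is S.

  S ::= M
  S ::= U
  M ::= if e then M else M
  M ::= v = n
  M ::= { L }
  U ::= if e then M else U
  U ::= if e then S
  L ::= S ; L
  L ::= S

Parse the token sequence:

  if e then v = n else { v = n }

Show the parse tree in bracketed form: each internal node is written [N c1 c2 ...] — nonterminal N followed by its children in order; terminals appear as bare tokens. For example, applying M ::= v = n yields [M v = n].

[S [M if e then [M v = n] else [M { [L [S [M v = n]]] }]]]

S
M
if e then M else M
if e then v = n else M
if e then v = n else { L }
if e then v = n else { S }
if e then v = n else { M }
if e then v = n else { v = n }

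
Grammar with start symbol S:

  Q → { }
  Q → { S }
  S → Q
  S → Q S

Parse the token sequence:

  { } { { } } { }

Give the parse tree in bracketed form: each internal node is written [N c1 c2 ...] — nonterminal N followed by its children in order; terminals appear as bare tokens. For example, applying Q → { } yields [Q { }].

S
Q S
{ } S
{ } Q S
{ } { S } S
{ } { Q } S
{ } { { } } S
{ } { { } } Q
{ } { { } } { }

[S [Q { }] [S [Q { [S [Q { }]] }] [S [Q { }]]]]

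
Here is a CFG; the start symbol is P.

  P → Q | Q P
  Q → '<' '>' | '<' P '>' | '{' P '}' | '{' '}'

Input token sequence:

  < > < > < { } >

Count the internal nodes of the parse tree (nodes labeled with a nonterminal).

8

[P [Q < >] [P [Q < >] [P [Q < [P [Q { }]] >]]]]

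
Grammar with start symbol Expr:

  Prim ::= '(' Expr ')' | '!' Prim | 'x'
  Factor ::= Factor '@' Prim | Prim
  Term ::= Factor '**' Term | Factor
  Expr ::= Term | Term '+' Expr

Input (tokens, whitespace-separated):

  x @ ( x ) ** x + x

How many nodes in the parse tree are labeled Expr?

3

[Expr [Term [Factor [Factor [Prim x]] @ [Prim ( [Expr [Term [Factor [Prim x]]]] )]] ** [Term [Factor [Prim x]]]] + [Expr [Term [Factor [Prim x]]]]]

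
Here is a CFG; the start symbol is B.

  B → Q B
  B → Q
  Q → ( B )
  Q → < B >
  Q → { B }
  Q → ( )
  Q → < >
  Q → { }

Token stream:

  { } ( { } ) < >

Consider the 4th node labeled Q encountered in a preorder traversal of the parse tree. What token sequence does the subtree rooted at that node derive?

[B [Q { }] [B [Q ( [B [Q { }]] )] [B [Q < >]]]]

< >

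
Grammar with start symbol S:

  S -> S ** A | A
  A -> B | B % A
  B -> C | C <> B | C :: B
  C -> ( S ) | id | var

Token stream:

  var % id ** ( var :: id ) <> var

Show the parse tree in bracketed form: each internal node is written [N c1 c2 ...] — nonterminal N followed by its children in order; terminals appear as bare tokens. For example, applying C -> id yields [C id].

[S [S [A [B [C var]] % [A [B [C id]]]]] ** [A [B [C ( [S [A [B [C var] :: [B [C id]]]]] )] <> [B [C var]]]]]

S
S ** A
A ** A
B % A ** A
C % A ** A
var % A ** A
var % B ** A
var % C ** A
var % id ** A
var % id ** B
var % id ** C <> B
var % id ** ( S ) <> B
var % id ** ( A ) <> B
var % id ** ( B ) <> B
var % id ** ( C :: B ) <> B
var % id ** ( var :: B ) <> B
var % id ** ( var :: C ) <> B
var % id ** ( var :: id ) <> B
var % id ** ( var :: id ) <> C
var % id ** ( var :: id ) <> var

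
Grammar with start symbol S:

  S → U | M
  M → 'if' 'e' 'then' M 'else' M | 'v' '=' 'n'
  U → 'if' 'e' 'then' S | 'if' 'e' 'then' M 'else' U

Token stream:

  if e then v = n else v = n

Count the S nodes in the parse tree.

[S [M if e then [M v = n] else [M v = n]]]

1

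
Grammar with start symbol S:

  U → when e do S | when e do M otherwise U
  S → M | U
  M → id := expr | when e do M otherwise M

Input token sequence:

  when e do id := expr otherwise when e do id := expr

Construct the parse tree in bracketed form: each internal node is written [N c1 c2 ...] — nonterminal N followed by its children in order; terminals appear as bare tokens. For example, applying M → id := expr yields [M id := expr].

S
U
when e do M otherwise U
when e do id := expr otherwise U
when e do id := expr otherwise when e do S
when e do id := expr otherwise when e do M
when e do id := expr otherwise when e do id := expr

[S [U when e do [M id := expr] otherwise [U when e do [S [M id := expr]]]]]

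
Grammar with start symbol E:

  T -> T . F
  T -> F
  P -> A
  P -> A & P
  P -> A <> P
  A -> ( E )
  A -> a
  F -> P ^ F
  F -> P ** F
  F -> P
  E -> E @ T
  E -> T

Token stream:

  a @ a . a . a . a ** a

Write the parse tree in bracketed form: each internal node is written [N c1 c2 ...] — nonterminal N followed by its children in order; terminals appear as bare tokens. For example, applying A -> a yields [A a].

[E [E [T [F [P [A a]]]]] @ [T [T [T [T [F [P [A a]]]] . [F [P [A a]]]] . [F [P [A a]]]] . [F [P [A a]] ** [F [P [A a]]]]]]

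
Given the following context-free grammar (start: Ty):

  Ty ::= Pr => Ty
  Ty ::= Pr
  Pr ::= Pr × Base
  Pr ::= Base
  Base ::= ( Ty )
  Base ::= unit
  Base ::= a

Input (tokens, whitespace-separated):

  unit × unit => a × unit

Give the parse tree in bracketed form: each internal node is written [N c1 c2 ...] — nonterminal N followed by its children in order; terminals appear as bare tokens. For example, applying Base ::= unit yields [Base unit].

Ty
Pr => Ty
Pr × Base => Ty
Base × Base => Ty
unit × Base => Ty
unit × unit => Ty
unit × unit => Pr
unit × unit => Pr × Base
unit × unit => Base × Base
unit × unit => a × Base
unit × unit => a × unit

[Ty [Pr [Pr [Base unit]] × [Base unit]] => [Ty [Pr [Pr [Base a]] × [Base unit]]]]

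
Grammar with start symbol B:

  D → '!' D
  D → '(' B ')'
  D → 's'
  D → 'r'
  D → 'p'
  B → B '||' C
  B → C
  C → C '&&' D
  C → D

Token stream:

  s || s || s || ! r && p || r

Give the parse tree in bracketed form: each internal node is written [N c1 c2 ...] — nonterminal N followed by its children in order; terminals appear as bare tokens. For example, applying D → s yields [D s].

[B [B [B [B [B [C [D s]]] || [C [D s]]] || [C [D s]]] || [C [C [D ! [D r]]] && [D p]]] || [C [D r]]]

B
B || C
B || C || C
B || C || C || C
B || C || C || C || C
C || C || C || C || C
D || C || C || C || C
s || C || C || C || C
s || D || C || C || C
s || s || C || C || C
s || s || D || C || C
s || s || s || C || C
s || s || s || C && D || C
s || s || s || D && D || C
s || s || s || ! D && D || C
s || s || s || ! r && D || C
s || s || s || ! r && p || C
s || s || s || ! r && p || D
s || s || s || ! r && p || r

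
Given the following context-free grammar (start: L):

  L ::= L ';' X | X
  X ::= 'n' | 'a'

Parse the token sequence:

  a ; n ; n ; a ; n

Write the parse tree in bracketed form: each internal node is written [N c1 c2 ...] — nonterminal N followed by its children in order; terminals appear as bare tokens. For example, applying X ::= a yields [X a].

L
L ; X
L ; X ; X
L ; X ; X ; X
L ; X ; X ; X ; X
X ; X ; X ; X ; X
a ; X ; X ; X ; X
a ; n ; X ; X ; X
a ; n ; n ; X ; X
a ; n ; n ; a ; X
a ; n ; n ; a ; n

[L [L [L [L [L [X a]] ; [X n]] ; [X n]] ; [X a]] ; [X n]]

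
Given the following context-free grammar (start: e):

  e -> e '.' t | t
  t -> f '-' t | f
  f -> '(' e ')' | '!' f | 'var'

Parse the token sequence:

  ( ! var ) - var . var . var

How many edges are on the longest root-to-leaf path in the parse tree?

9

[e [e [e [t [f ( [e [t [f ! [f var]]]] )] - [t [f var]]]] . [t [f var]]] . [t [f var]]]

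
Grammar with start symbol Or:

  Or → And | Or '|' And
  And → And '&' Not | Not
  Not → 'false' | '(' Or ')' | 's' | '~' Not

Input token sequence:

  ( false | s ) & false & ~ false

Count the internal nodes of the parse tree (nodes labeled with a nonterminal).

[Or [And [And [And [Not ( [Or [Or [And [Not false]]] | [And [Not s]]] )]] & [Not false]] & [Not ~ [Not false]]]]

14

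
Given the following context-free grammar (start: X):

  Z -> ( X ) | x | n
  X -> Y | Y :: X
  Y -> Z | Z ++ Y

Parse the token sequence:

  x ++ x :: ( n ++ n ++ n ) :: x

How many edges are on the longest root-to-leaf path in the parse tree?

[X [Y [Z x] ++ [Y [Z x]]] :: [X [Y [Z ( [X [Y [Z n] ++ [Y [Z n] ++ [Y [Z n]]]]] )]] :: [X [Y [Z x]]]]]

9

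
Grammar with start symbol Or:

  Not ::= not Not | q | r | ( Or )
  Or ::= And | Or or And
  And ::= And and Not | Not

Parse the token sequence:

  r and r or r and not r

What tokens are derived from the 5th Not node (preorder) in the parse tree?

r

[Or [Or [And [And [Not r]] and [Not r]]] or [And [And [Not r]] and [Not not [Not r]]]]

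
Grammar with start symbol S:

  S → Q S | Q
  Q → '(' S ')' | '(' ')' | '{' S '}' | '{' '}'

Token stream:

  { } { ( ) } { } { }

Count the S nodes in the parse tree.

5

[S [Q { }] [S [Q { [S [Q ( )]] }] [S [Q { }] [S [Q { }]]]]]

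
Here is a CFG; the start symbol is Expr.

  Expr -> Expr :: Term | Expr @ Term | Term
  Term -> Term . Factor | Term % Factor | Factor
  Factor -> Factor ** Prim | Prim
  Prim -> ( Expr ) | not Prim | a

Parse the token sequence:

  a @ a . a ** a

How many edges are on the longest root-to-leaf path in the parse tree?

5

[Expr [Expr [Term [Factor [Prim a]]]] @ [Term [Term [Factor [Prim a]]] . [Factor [Factor [Prim a]] ** [Prim a]]]]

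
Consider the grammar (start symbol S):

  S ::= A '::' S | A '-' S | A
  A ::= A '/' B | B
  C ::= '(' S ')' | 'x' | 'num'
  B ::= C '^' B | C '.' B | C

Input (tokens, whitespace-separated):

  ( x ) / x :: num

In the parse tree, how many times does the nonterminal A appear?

[S [A [A [B [C ( [S [A [B [C x]]]] )]]] / [B [C x]]] :: [S [A [B [C num]]]]]

4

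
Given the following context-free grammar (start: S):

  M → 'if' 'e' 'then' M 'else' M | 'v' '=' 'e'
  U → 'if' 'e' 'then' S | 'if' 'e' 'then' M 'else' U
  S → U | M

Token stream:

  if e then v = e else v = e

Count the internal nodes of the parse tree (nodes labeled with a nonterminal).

[S [M if e then [M v = e] else [M v = e]]]

4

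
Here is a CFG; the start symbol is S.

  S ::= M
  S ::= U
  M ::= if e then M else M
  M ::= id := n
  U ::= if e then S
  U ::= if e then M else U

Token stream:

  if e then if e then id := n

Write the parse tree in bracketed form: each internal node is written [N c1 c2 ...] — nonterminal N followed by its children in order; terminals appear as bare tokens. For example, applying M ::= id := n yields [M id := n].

S
U
if e then S
if e then U
if e then if e then S
if e then if e then M
if e then if e then id := n

[S [U if e then [S [U if e then [S [M id := n]]]]]]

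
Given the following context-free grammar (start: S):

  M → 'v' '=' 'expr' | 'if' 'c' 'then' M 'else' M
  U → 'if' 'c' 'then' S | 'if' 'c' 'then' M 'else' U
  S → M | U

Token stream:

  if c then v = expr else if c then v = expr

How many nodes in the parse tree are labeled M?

[S [U if c then [M v = expr] else [U if c then [S [M v = expr]]]]]

2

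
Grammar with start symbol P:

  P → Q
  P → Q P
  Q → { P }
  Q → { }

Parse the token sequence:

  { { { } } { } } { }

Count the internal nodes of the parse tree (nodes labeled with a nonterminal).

[P [Q { [P [Q { [P [Q { }]] }] [P [Q { }]]] }] [P [Q { }]]]

10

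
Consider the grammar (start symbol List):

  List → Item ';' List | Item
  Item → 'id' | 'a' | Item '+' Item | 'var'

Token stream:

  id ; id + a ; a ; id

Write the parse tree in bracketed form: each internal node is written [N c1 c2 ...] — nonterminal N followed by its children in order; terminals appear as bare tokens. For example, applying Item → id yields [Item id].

[List [Item id] ; [List [Item [Item id] + [Item a]] ; [List [Item a] ; [List [Item id]]]]]

List
Item ; List
id ; List
id ; Item ; List
id ; Item + Item ; List
id ; id + Item ; List
id ; id + a ; List
id ; id + a ; Item ; List
id ; id + a ; a ; List
id ; id + a ; a ; Item
id ; id + a ; a ; id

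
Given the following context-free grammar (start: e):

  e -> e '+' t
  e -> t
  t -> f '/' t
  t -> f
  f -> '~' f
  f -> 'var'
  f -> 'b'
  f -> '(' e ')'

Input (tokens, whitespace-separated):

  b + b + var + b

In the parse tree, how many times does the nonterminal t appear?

4

[e [e [e [e [t [f b]]] + [t [f b]]] + [t [f var]]] + [t [f b]]]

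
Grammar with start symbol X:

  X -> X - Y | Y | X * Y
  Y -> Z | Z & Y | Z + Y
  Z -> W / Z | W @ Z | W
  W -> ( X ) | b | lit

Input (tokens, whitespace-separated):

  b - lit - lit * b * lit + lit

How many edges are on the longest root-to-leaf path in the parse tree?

8

[X [X [X [X [X [Y [Z [W b]]]] - [Y [Z [W lit]]]] - [Y [Z [W lit]]]] * [Y [Z [W b]]]] * [Y [Z [W lit]] + [Y [Z [W lit]]]]]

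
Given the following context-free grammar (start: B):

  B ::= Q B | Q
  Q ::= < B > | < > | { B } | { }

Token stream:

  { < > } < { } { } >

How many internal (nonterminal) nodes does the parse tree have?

[B [Q { [B [Q < >]] }] [B [Q < [B [Q { }] [B [Q { }]]] >]]]

10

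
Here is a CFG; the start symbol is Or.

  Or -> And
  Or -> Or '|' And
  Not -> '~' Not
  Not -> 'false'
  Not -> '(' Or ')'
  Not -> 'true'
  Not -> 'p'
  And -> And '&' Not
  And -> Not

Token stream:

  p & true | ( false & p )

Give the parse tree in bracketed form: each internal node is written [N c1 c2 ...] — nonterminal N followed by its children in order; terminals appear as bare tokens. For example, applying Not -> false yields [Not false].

Or
Or | And
And | And
And & Not | And
Not & Not | And
p & Not | And
p & true | And
p & true | Not
p & true | ( Or )
p & true | ( And )
p & true | ( And & Not )
p & true | ( Not & Not )
p & true | ( false & Not )
p & true | ( false & p )

[Or [Or [And [And [Not p]] & [Not true]]] | [And [Not ( [Or [And [And [Not false]] & [Not p]]] )]]]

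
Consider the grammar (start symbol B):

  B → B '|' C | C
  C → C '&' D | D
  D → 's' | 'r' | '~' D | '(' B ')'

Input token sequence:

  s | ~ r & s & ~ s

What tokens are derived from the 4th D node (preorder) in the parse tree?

s

[B [B [C [D s]]] | [C [C [C [D ~ [D r]]] & [D s]] & [D ~ [D s]]]]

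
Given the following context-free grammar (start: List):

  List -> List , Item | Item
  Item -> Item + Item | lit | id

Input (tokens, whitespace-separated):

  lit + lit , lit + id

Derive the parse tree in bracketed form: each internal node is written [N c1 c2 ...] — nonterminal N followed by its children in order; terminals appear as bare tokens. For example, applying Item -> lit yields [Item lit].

List
List , Item
Item , Item
Item + Item , Item
lit + Item , Item
lit + lit , Item
lit + lit , Item + Item
lit + lit , lit + Item
lit + lit , lit + id

[List [List [Item [Item lit] + [Item lit]]] , [Item [Item lit] + [Item id]]]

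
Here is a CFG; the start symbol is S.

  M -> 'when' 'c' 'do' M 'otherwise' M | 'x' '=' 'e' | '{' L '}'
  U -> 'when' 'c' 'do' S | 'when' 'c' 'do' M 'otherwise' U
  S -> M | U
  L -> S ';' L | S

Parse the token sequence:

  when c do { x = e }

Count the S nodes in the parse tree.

3

[S [U when c do [S [M { [L [S [M x = e]]] }]]]]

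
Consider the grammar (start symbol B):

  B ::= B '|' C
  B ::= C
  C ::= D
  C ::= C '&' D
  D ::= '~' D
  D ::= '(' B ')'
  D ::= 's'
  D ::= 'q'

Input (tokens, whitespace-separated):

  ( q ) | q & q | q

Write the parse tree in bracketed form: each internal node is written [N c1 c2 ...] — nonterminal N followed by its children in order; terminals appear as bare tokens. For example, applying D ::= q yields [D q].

[B [B [B [C [D ( [B [C [D q]]] )]]] | [C [C [D q]] & [D q]]] | [C [D q]]]

B
B | C
B | C | C
C | C | C
D | C | C
( B ) | C | C
( C ) | C | C
( D ) | C | C
( q ) | C | C
( q ) | C & D | C
( q ) | D & D | C
( q ) | q & D | C
( q ) | q & q | C
( q ) | q & q | D
( q ) | q & q | q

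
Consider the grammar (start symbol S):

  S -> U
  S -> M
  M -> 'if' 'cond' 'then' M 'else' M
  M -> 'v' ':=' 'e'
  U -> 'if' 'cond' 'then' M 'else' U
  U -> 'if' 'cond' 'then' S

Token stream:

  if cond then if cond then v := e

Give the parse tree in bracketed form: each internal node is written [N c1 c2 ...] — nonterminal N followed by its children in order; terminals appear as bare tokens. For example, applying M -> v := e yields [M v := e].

S
U
if cond then S
if cond then U
if cond then if cond then S
if cond then if cond then M
if cond then if cond then v := e

[S [U if cond then [S [U if cond then [S [M v := e]]]]]]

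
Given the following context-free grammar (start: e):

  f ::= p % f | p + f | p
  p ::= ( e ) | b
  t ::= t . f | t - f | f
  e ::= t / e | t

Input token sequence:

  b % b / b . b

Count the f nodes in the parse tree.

4

[e [t [f [p b] % [f [p b]]]] / [e [t [t [f [p b]]] . [f [p b]]]]]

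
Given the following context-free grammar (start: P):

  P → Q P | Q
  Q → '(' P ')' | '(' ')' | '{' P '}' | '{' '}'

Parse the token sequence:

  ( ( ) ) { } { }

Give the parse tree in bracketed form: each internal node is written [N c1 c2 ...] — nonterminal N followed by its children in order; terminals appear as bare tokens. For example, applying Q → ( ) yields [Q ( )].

[P [Q ( [P [Q ( )]] )] [P [Q { }] [P [Q { }]]]]

P
Q P
( P ) P
( Q ) P
( ( ) ) P
( ( ) ) Q P
( ( ) ) { } P
( ( ) ) { } Q
( ( ) ) { } { }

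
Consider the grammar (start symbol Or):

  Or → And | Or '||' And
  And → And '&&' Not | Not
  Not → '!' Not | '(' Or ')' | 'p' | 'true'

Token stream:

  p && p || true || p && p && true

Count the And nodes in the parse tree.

[Or [Or [Or [And [And [Not p]] && [Not p]]] || [And [Not true]]] || [And [And [And [Not p]] && [Not p]] && [Not true]]]

6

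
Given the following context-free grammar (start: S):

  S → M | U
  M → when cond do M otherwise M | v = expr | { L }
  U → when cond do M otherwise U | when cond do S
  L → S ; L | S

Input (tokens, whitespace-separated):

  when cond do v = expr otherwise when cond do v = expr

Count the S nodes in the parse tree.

2

[S [U when cond do [M v = expr] otherwise [U when cond do [S [M v = expr]]]]]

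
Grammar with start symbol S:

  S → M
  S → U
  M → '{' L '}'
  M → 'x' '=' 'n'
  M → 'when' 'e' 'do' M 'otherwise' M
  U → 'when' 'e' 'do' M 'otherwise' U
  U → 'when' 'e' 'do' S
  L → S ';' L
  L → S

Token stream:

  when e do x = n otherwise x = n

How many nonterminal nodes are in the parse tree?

[S [M when e do [M x = n] otherwise [M x = n]]]

4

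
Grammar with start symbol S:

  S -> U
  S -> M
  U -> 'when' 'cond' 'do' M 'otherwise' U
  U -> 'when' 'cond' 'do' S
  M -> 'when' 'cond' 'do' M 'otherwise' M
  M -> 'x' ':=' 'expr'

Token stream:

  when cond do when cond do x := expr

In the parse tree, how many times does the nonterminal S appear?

[S [U when cond do [S [U when cond do [S [M x := expr]]]]]]

3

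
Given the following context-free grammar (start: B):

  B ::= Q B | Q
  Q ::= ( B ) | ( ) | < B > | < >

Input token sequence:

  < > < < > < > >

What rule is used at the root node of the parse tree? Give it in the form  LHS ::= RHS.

[B [Q < >] [B [Q < [B [Q < >] [B [Q < >]]] >]]]

B ::= Q B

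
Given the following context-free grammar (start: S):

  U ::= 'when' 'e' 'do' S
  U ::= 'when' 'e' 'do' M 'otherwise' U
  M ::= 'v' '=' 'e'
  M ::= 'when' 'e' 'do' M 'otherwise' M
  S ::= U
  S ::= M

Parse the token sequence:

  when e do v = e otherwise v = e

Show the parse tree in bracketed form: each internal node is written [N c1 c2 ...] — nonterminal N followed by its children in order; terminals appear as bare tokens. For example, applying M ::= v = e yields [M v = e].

[S [M when e do [M v = e] otherwise [M v = e]]]

S
M
when e do M otherwise M
when e do v = e otherwise M
when e do v = e otherwise v = e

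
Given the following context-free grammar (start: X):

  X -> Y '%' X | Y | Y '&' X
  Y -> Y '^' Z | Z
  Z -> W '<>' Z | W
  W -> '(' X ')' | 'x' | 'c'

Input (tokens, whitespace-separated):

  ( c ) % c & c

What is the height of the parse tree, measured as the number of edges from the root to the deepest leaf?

8

[X [Y [Z [W ( [X [Y [Z [W c]]]] )]]] % [X [Y [Z [W c]]] & [X [Y [Z [W c]]]]]]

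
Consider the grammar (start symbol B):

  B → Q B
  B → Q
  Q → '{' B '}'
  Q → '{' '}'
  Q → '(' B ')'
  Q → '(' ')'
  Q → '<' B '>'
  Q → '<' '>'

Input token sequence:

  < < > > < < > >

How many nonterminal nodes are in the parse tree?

8

[B [Q < [B [Q < >]] >] [B [Q < [B [Q < >]] >]]]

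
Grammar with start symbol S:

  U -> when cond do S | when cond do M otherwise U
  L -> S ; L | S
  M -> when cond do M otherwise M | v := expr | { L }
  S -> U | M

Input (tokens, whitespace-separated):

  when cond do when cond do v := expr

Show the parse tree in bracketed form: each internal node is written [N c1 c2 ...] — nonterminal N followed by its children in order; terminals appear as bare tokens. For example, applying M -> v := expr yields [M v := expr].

S
U
when cond do S
when cond do U
when cond do when cond do S
when cond do when cond do M
when cond do when cond do v := expr

[S [U when cond do [S [U when cond do [S [M v := expr]]]]]]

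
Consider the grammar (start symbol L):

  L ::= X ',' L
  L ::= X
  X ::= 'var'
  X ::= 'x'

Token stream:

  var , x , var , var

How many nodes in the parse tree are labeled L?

[L [X var] , [L [X x] , [L [X var] , [L [X var]]]]]

4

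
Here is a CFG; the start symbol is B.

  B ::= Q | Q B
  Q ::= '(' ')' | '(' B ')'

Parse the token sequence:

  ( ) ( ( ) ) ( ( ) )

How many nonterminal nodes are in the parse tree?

[B [Q ( )] [B [Q ( [B [Q ( )]] )] [B [Q ( [B [Q ( )]] )]]]]

10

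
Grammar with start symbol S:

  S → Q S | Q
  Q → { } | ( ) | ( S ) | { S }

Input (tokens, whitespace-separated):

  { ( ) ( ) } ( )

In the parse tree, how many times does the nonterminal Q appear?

[S [Q { [S [Q ( )] [S [Q ( )]]] }] [S [Q ( )]]]

4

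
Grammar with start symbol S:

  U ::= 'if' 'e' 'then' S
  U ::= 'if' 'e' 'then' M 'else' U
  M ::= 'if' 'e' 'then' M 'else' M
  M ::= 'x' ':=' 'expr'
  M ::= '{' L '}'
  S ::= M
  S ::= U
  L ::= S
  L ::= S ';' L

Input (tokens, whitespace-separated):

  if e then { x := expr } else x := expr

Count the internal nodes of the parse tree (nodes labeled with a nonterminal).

[S [M if e then [M { [L [S [M x := expr]]] }] else [M x := expr]]]

7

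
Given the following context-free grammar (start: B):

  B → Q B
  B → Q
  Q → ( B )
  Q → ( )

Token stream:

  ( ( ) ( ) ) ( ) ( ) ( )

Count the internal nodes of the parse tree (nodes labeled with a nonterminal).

[B [Q ( [B [Q ( )] [B [Q ( )]]] )] [B [Q ( )] [B [Q ( )] [B [Q ( )]]]]]

12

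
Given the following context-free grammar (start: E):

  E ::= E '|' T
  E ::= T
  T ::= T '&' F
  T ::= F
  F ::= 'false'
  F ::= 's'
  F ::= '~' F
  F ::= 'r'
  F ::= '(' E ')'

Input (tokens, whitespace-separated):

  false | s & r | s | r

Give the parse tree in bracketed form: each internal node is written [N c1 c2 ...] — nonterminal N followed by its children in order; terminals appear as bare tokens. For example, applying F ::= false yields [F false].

E
E | T
E | T | T
E | T | T | T
T | T | T | T
F | T | T | T
false | T | T | T
false | T & F | T | T
false | F & F | T | T
false | s & F | T | T
false | s & r | T | T
false | s & r | F | T
false | s & r | s | T
false | s & r | s | F
false | s & r | s | r

[E [E [E [E [T [F false]]] | [T [T [F s]] & [F r]]] | [T [F s]]] | [T [F r]]]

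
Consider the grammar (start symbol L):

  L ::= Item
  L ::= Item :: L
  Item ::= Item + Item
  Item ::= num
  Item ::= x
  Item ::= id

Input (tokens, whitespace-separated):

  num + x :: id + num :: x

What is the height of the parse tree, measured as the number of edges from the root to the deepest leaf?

[L [Item [Item num] + [Item x]] :: [L [Item [Item id] + [Item num]] :: [L [Item x]]]]

4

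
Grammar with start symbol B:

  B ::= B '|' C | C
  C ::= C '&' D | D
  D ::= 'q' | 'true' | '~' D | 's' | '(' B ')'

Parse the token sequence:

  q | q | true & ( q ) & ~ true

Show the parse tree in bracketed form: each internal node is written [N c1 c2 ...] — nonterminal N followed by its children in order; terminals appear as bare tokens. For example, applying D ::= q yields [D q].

B
B | C
B | C | C
C | C | C
D | C | C
q | C | C
q | D | C
q | q | C
q | q | C & D
q | q | C & D & D
q | q | D & D & D
q | q | true & D & D
q | q | true & ( B ) & D
q | q | true & ( C ) & D
q | q | true & ( D ) & D
q | q | true & ( q ) & D
q | q | true & ( q ) & ~ D
q | q | true & ( q ) & ~ true

[B [B [B [C [D q]]] | [C [D q]]] | [C [C [C [D true]] & [D ( [B [C [D q]]] )]] & [D ~ [D true]]]]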